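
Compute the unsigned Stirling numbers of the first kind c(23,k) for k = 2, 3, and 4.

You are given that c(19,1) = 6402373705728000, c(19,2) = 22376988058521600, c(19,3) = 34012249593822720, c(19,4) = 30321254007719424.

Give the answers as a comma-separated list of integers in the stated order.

4148476779335454720000, 6756146673770930688000, 6548684852703068697600

@20  (20,1):6402373705728000·19+0→121645100408832000, (20,2):22376988058521600·19+6402373705728000→431565146817638400, (20,3):34012249593822720·19+22376988058521600→668609730341153280, (20,4):30321254007719424·19+34012249593822720→610116075740491776
@21  (21,1):121645100408832000·20+0→2432902008176640000, (21,2):431565146817638400·20+121645100408832000→8752948036761600000, (21,3):668609730341153280·20+431565146817638400→13803759753640704000, (21,4):610116075740491776·20+668609730341153280→12870931245150988800
@22  (22,1):2432902008176640000·21+0→51090942171709440000, (22,2):8752948036761600000·21+2432902008176640000→186244810780170240000, (22,3):13803759753640704000·21+8752948036761600000→298631902863216384000, (22,4):12870931245150988800·21+13803759753640704000→284093315901811468800
@23  (23,2):186244810780170240000·22+51090942171709440000→4148476779335454720000, (23,3):298631902863216384000·22+186244810780170240000→6756146673770930688000, (23,4):284093315901811468800·22+298631902863216384000→6548684852703068697600
Read c(23,2) = 4148476779335454720000, c(23,3) = 6756146673770930688000, c(23,4) = 6548684852703068697600.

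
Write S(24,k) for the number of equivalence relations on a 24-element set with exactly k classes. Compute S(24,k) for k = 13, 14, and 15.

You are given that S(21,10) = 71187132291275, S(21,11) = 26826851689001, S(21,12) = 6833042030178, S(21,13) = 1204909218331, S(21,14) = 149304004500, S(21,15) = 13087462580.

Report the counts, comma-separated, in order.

6888836057922000, 1362091021641000, 195820242247080

r22: T_22,11=11×26826851689001+71187132291275=366282500870286; T_22,12=12×6833042030178+26826851689001=108823356051137; T_22,13=13×1204909218331+6833042030178=22496861868481; T_22,14=14×149304004500+1204909218331=3295165281331; T_22,15=15×13087462580+149304004500=345615943200
r23: T_23,12=12×108823356051137+366282500870286=1672162773483930; T_23,13=13×22496861868481+108823356051137=401282560341390; T_23,14=14×3295165281331+22496861868481=68629175807115; T_23,15=15×345615943200+3295165281331=8479404429331
r24: T_24,13=13×401282560341390+1672162773483930=6888836057922000; T_24,14=14×68629175807115+401282560341390=1362091021641000; T_24,15=15×8479404429331+68629175807115=195820242247080
Read S(24,13) = 6888836057922000, S(24,14) = 1362091021641000, S(24,15) = 195820242247080.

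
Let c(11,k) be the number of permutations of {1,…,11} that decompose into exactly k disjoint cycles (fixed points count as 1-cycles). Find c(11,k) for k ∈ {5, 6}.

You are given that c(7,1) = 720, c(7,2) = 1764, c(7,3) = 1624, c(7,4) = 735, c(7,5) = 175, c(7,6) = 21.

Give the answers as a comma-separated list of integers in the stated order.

3416930, 902055

r8: T_8,2=7×1764+720=13068; T_8,3=7×1624+1764=13132; T_8,4=7×735+1624=6769; T_8,5=7×175+735=1960; T_8,6=7×21+175=322
r9: T_9,3=8×13132+13068=118124; T_9,4=8×6769+13132=67284; T_9,5=8×1960+6769=22449; T_9,6=8×322+1960=4536
r10: T_10,4=9×67284+118124=723680; T_10,5=9×22449+67284=269325; T_10,6=9×4536+22449=63273
r11: T_11,5=10×269325+723680=3416930; T_11,6=10×63273+269325=902055
Read c(11,5) = 3416930, c(11,6) = 902055.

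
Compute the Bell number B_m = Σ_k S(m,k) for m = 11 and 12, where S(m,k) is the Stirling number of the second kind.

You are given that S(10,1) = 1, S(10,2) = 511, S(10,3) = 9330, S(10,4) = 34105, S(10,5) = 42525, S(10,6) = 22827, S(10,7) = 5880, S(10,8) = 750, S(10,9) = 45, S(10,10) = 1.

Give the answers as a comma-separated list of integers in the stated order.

i=11: T(11,1)=0+1·1=1 | T(11,2)=1+2·511=1023 | T(11,3)=511+3·9330=28501 | T(11,4)=9330+4·34105=145750 | T(11,5)=34105+5·42525=246730 | T(11,6)=42525+6·22827=179487 | T(11,7)=22827+7·5880=63987 | T(11,8)=5880+8·750=11880 | T(11,9)=750+9·45=1155 | T(11,10)=45+10·1=55 | T(11,11)=1+11·0=1
i=12: T(12,1)=0+1·1=1 | T(12,2)=1+2·1023=2047 | T(12,3)=1023+3·28501=86526 | T(12,4)=28501+4·145750=611501 | T(12,5)=145750+5·246730=1379400 | T(12,6)=246730+6·179487=1323652 | T(12,7)=179487+7·63987=627396 | T(12,8)=63987+8·11880=159027 | T(12,9)=11880+9·1155=22275 | T(12,10)=1155+10·55=1705 | T(12,11)=55+11·1=66 | T(12,12)=1+12·0=1
B_11 = ΣS(11,k) = 1+1023+28501+145750+246730+179487+63987+11880+1155+55+1 = 678570
B_12 = ΣS(12,k) = 1+2047+86526+611501+1379400+1323652+627396+159027+22275+1705+66+1 = 4213597

678570, 4213597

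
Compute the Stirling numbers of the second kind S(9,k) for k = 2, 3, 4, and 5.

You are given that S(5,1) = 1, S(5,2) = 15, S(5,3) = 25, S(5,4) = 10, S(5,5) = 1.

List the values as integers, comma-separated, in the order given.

255, 3025, 7770, 6951

r6: T_6,1=1×1+0=1; T_6,2=2×15+1=31; T_6,3=3×25+15=90; T_6,4=4×10+25=65; T_6,5=5×1+10=15
r7: T_7,1=1×1+0=1; T_7,2=2×31+1=63; T_7,3=3×90+31=301; T_7,4=4×65+90=350; T_7,5=5×15+65=140
r8: T_8,1=1×1+0=1; T_8,2=2×63+1=127; T_8,3=3×301+63=966; T_8,4=4×350+301=1701; T_8,5=5×140+350=1050
r9: T_9,2=2×127+1=255; T_9,3=3×966+127=3025; T_9,4=4×1701+966=7770; T_9,5=5×1050+1701=6951
Read S(9,2) = 255, S(9,3) = 3025, S(9,4) = 7770, S(9,5) = 6951.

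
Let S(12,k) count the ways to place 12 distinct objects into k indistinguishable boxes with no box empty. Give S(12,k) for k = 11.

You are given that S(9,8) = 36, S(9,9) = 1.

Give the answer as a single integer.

[10] T[10,9]:9*1+36=45 · T[10,10]:10*0+1=1
[11] T[11,10]:10*1+45=55 · T[11,11]:11*0+1=1
[12] T[12,11]:11*1+55=66
Read S(12,11) = 66.

66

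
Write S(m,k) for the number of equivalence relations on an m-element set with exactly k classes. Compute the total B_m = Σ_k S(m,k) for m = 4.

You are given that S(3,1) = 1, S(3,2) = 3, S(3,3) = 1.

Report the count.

r4: T_4,1=1×1+0=1; T_4,2=2×3+1=7; T_4,3=3×1+3=6; T_4,4=4×0+1=1
B_4 = ΣS(4,k) = 1+7+6+1 = 15

15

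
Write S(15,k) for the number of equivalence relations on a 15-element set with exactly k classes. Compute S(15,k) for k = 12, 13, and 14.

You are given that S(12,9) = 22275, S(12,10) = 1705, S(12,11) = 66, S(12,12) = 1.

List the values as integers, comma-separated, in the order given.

r13: T_13,10=10×1705+22275=39325; T_13,11=11×66+1705=2431; T_13,12=12×1+66=78; T_13,13=13×0+1=1
r14: T_14,11=11×2431+39325=66066; T_14,12=12×78+2431=3367; T_14,13=13×1+78=91; T_14,14=14×0+1=1
r15: T_15,12=12×3367+66066=106470; T_15,13=13×91+3367=4550; T_15,14=14×1+91=105
Read S(15,12) = 106470, S(15,13) = 4550, S(15,14) = 105.

106470, 4550, 105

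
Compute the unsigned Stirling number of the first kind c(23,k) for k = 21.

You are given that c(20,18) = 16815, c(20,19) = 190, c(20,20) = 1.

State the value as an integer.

i=21: T(21,19)=16815+20·190=20615 | T(21,20)=190+20·1=210 | T(21,21)=1+20·0=1
i=22: T(22,20)=20615+21·210=25025 | T(22,21)=210+21·1=231
i=23: T(23,21)=25025+22·231=30107
Read c(23,21) = 30107.

30107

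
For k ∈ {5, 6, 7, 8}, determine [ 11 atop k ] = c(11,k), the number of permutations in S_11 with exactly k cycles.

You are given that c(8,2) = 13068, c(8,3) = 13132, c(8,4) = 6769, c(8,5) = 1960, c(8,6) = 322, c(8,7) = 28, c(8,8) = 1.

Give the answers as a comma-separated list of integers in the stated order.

3416930, 902055, 157773, 18150

@9  (9,3):13132·8+13068→118124, (9,4):6769·8+13132→67284, (9,5):1960·8+6769→22449, (9,6):322·8+1960→4536, (9,7):28·8+322→546, (9,8):1·8+28→36
@10  (10,4):67284·9+118124→723680, (10,5):22449·9+67284→269325, (10,6):4536·9+22449→63273, (10,7):546·9+4536→9450, (10,8):36·9+546→870
@11  (11,5):269325·10+723680→3416930, (11,6):63273·10+269325→902055, (11,7):9450·10+63273→157773, (11,8):870·10+9450→18150
Read c(11,5) = 3416930, c(11,6) = 902055, c(11,7) = 157773, c(11,8) = 18150.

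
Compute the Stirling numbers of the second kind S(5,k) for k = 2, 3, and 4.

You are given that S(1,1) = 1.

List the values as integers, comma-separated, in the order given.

15, 25, 10

row 2: T[2][1]=1·1+0=1  T[2][2]=2·0+1=1
row 3: T[3][1]=1·1+0=1  T[3][2]=2·1+1=3  T[3][3]=3·0+1=1
row 4: T[4][1]=1·1+0=1  T[4][2]=2·3+1=7  T[4][3]=3·1+3=6  T[4][4]=4·0+1=1
row 5: T[5][2]=2·7+1=15  T[5][3]=3·6+7=25  T[5][4]=4·1+6=10
Read S(5,2) = 15, S(5,3) = 25, S(5,4) = 10.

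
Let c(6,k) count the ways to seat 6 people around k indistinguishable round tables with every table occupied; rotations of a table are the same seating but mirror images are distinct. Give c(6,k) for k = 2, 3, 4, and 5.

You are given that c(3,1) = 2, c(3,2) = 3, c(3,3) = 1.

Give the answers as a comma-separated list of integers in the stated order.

274, 225, 85, 15

i=4: T(4,1)=0+3·2=6 | T(4,2)=2+3·3=11 | T(4,3)=3+3·1=6 | T(4,4)=1+3·0=1
i=5: T(5,1)=0+4·6=24 | T(5,2)=6+4·11=50 | T(5,3)=11+4·6=35 | T(5,4)=6+4·1=10 | T(5,5)=1+4·0=1
i=6: T(6,2)=24+5·50=274 | T(6,3)=50+5·35=225 | T(6,4)=35+5·10=85 | T(6,5)=10+5·1=15
Read c(6,2) = 274, c(6,3) = 225, c(6,4) = 85, c(6,5) = 15.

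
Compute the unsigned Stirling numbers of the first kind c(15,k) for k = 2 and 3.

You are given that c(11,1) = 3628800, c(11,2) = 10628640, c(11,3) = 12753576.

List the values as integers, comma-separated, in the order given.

@12  (12,1):3628800·11+0→39916800, (12,2):10628640·11+3628800→120543840, (12,3):12753576·11+10628640→150917976
@13  (13,1):39916800·12+0→479001600, (13,2):120543840·12+39916800→1486442880, (13,3):150917976·12+120543840→1931559552
@14  (14,1):479001600·13+0→6227020800, (14,2):1486442880·13+479001600→19802759040, (14,3):1931559552·13+1486442880→26596717056
@15  (15,2):19802759040·14+6227020800→283465647360, (15,3):26596717056·14+19802759040→392156797824
Read c(15,2) = 283465647360, c(15,3) = 392156797824.

283465647360, 392156797824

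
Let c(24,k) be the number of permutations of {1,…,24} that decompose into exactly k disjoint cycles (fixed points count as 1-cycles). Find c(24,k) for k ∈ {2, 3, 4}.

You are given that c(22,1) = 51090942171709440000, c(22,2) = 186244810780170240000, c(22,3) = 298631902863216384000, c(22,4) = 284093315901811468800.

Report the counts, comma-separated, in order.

96538966652493066240000, 159539850276066860544000, 157375898285941510732800

[23] T[23,1]:22*51090942171709440000+0=1124000727777607680000 · T[23,2]:22*186244810780170240000+51090942171709440000=4148476779335454720000 · T[23,3]:22*298631902863216384000+186244810780170240000=6756146673770930688000 · T[23,4]:22*284093315901811468800+298631902863216384000=6548684852703068697600
[24] T[24,2]:23*4148476779335454720000+1124000727777607680000=96538966652493066240000 · T[24,3]:23*6756146673770930688000+4148476779335454720000=159539850276066860544000 · T[24,4]:23*6548684852703068697600+6756146673770930688000=157375898285941510732800
Read c(24,2) = 96538966652493066240000, c(24,3) = 159539850276066860544000, c(24,4) = 157375898285941510732800.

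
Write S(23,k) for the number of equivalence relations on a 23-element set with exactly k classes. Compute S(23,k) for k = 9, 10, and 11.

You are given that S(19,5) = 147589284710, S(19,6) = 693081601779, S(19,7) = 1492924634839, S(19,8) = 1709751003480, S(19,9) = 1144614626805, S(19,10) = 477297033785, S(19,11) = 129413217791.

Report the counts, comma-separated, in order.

i=20: T(20,6)=147589284710+6·693081601779=4306078895384 | T(20,7)=693081601779+7·1492924634839=11143554045652 | T(20,8)=1492924634839+8·1709751003480=15170932662679 | T(20,9)=1709751003480+9·1144614626805=12011282644725 | T(20,10)=1144614626805+10·477297033785=5917584964655 | T(20,11)=477297033785+11·129413217791=1900842429486
i=21: T(21,7)=4306078895384+7·11143554045652=82310957214948 | T(21,8)=11143554045652+8·15170932662679=132511015347084 | T(21,9)=15170932662679+9·12011282644725=123272476465204 | T(21,10)=12011282644725+10·5917584964655=71187132291275 | T(21,11)=5917584964655+11·1900842429486=26826851689001
i=22: T(22,8)=82310957214948+8·132511015347084=1142399079991620 | T(22,9)=132511015347084+9·123272476465204=1241963303533920 | T(22,10)=123272476465204+10·71187132291275=835143799377954 | T(22,11)=71187132291275+11·26826851689001=366282500870286
i=23: T(23,9)=1142399079991620+9·1241963303533920=12320068811796900 | T(23,10)=1241963303533920+10·835143799377954=9593401297313460 | T(23,11)=835143799377954+11·366282500870286=4864251308951100
Read S(23,9) = 12320068811796900, S(23,10) = 9593401297313460, S(23,11) = 4864251308951100.

12320068811796900, 9593401297313460, 4864251308951100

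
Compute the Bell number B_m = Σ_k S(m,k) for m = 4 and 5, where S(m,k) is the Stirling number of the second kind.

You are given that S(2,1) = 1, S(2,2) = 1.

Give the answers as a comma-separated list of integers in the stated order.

i=3: T(3,1)=0+1·1=1 | T(3,2)=1+2·1=3 | T(3,3)=1+3·0=1
i=4: T(4,1)=0+1·1=1 | T(4,2)=1+2·3=7 | T(4,3)=3+3·1=6 | T(4,4)=1+4·0=1
i=5: T(5,1)=0+1·1=1 | T(5,2)=1+2·7=15 | T(5,3)=7+3·6=25 | T(5,4)=6+4·1=10 | T(5,5)=1+5·0=1
B_4 = ΣS(4,k) = 1+7+6+1 = 15
B_5 = ΣS(5,k) = 1+15+25+10+1 = 52

15, 52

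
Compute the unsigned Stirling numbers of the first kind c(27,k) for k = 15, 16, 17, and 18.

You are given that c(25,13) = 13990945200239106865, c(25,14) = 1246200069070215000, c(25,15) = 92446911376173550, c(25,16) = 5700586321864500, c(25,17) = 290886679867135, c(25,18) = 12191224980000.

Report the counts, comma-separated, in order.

137637641117332879365, 9666373658466991050, 572253155704900800, 28460103232088385

i=26: T(26,14)=13990945200239106865+25·1246200069070215000=45145946926994481865 | T(26,15)=1246200069070215000+25·92446911376173550=3557372853474553750 | T(26,16)=92446911376173550+25·5700586321864500=234961569422786050 | T(26,17)=5700586321864500+25·290886679867135=12972753318542875 | T(26,18)=290886679867135+25·12191224980000=595667304367135
i=27: T(27,15)=45145946926994481865+26·3557372853474553750=137637641117332879365 | T(27,16)=3557372853474553750+26·234961569422786050=9666373658466991050 | T(27,17)=234961569422786050+26·12972753318542875=572253155704900800 | T(27,18)=12972753318542875+26·595667304367135=28460103232088385
Read c(27,15) = 137637641117332879365, c(27,16) = 9666373658466991050, c(27,17) = 572253155704900800, c(27,18) = 28460103232088385.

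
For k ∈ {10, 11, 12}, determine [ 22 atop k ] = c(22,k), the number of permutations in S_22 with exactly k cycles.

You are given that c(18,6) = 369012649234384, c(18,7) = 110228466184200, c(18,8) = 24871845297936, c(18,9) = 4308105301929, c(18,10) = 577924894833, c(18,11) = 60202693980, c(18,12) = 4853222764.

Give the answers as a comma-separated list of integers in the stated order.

276019109275035346, 37600535086859745, 4154823851430525

@19  (19,7):110228466184200·18+369012649234384→2353125040549984, (19,8):24871845297936·18+110228466184200→557921681547048, (19,9):4308105301929·18+24871845297936→102417740732658, (19,10):577924894833·18+4308105301929→14710753408923, (19,11):60202693980·18+577924894833→1661573386473, (19,12):4853222764·18+60202693980→147560703732
@20  (20,8):557921681547048·19+2353125040549984→12953636989943896, (20,9):102417740732658·19+557921681547048→2503858755467550, (20,10):14710753408923·19+102417740732658→381922055502195, (20,11):1661573386473·19+14710753408923→46280647751910, (20,12):147560703732·19+1661573386473→4465226757381
@21  (21,9):2503858755467550·20+12953636989943896→63030812099294896, (21,10):381922055502195·20+2503858755467550→10142299865511450, (21,11):46280647751910·20+381922055502195→1307535010540395, (21,12):4465226757381·20+46280647751910→135585182899530
@22  (22,10):10142299865511450·21+63030812099294896→276019109275035346, (22,11):1307535010540395·21+10142299865511450→37600535086859745, (22,12):135585182899530·21+1307535010540395→4154823851430525
Read c(22,10) = 276019109275035346, c(22,11) = 37600535086859745, c(22,12) = 4154823851430525.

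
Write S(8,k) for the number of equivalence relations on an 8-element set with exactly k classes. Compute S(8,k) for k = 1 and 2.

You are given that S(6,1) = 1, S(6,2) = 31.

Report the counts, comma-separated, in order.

[7] T[7,1]:1*1+0=1 · T[7,2]:2*31+1=63
[8] T[8,1]:1*1+0=1 · T[8,2]:2*63+1=127
Read S(8,1) = 1, S(8,2) = 127.

1, 127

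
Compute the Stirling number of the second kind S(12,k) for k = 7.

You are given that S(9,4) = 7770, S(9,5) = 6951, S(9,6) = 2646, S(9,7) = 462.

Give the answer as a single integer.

627396

row 10: T[10][5]=5·6951+7770=42525  T[10][6]=6·2646+6951=22827  T[10][7]=7·462+2646=5880
row 11: T[11][6]=6·22827+42525=179487  T[11][7]=7·5880+22827=63987
row 12: T[12][7]=7·63987+179487=627396
Read S(12,7) = 627396.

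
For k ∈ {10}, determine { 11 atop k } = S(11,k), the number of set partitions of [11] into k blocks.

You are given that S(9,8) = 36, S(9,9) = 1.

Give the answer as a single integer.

55

@10  (10,9):1·9+36→45, (10,10):0·10+1→1
@11  (11,10):1·10+45→55
Read S(11,10) = 55.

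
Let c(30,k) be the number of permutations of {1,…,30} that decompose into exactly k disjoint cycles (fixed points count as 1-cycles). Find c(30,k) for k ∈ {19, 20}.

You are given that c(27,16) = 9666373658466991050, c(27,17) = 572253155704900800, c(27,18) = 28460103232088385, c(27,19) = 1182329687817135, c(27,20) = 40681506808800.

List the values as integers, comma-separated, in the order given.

r28: T_28,17=27×572253155704900800+9666373658466991050=25117208862499312650; T_28,18=27×28460103232088385+572253155704900800=1340675942971287195; T_28,19=27×1182329687817135+28460103232088385=60383004803151030; T_28,20=27×40681506808800+1182329687817135=2280730371654735
r29: T_29,18=28×1340675942971287195+25117208862499312650=62656135265695354110; T_29,19=28×60383004803151030+1340675942971287195=3031400077459516035; T_29,20=28×2280730371654735+60383004803151030=124243455209483610
r30: T_30,19=29×3031400077459516035+62656135265695354110=150566737512021319125; T_30,20=29×124243455209483610+3031400077459516035=6634460278534540725
Read c(30,19) = 150566737512021319125, c(30,20) = 6634460278534540725.

150566737512021319125, 6634460278534540725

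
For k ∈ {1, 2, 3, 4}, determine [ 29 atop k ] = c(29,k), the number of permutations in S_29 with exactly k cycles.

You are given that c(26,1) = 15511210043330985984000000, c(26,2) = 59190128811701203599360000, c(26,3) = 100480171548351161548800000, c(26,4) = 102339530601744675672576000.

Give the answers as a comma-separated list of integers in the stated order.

i=27: T(27,1)=0+26·15511210043330985984000000=403291461126605635584000000 | T(27,2)=15511210043330985984000000+26·59190128811701203599360000=1554454559147562279567360000 | T(27,3)=59190128811701203599360000+26·100480171548351161548800000=2671674589068831403868160000 | T(27,4)=100480171548351161548800000+26·102339530601744675672576000=2761307967193712729035776000
i=28: T(28,1)=0+27·403291461126605635584000000=10888869450418352160768000000 | T(28,2)=403291461126605635584000000+27·1554454559147562279567360000=42373564558110787183902720000 | T(28,3)=1554454559147562279567360000+27·2671674589068831403868160000=73689668464006010184007680000 | T(28,4)=2671674589068831403868160000+27·2761307967193712729035776000=77226989703299075087834112000
i=29: T(29,1)=0+28·10888869450418352160768000000=304888344611713860501504000000 | T(29,2)=10888869450418352160768000000+28·42373564558110787183902720000=1197348677077520393310044160000 | T(29,3)=42373564558110787183902720000+28·73689668464006010184007680000=2105684281550279072336117760000 | T(29,4)=73689668464006010184007680000+28·77226989703299075087834112000=2236045380156380112643362816000
Read c(29,1) = 304888344611713860501504000000, c(29,2) = 1197348677077520393310044160000, c(29,3) = 2105684281550279072336117760000, c(29,4) = 2236045380156380112643362816000.

304888344611713860501504000000, 1197348677077520393310044160000, 2105684281550279072336117760000, 2236045380156380112643362816000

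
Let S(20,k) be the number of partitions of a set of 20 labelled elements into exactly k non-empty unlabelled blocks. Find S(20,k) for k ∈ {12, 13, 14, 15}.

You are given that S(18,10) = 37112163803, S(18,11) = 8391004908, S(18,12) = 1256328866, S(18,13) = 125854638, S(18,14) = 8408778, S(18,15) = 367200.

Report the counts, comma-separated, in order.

i=19: T(19,11)=37112163803+11·8391004908=129413217791 | T(19,12)=8391004908+12·1256328866=23466951300 | T(19,13)=1256328866+13·125854638=2892439160 | T(19,14)=125854638+14·8408778=243577530 | T(19,15)=8408778+15·367200=13916778
i=20: T(20,12)=129413217791+12·23466951300=411016633391 | T(20,13)=23466951300+13·2892439160=61068660380 | T(20,14)=2892439160+14·243577530=6302524580 | T(20,15)=243577530+15·13916778=452329200
Read S(20,12) = 411016633391, S(20,13) = 61068660380, S(20,14) = 6302524580, S(20,15) = 452329200.

411016633391, 61068660380, 6302524580, 452329200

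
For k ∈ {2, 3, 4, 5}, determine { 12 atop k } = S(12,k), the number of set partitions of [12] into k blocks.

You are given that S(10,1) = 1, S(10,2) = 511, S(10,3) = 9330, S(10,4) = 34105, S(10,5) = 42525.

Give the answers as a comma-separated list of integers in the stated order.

2047, 86526, 611501, 1379400

i=11: T(11,1)=0+1·1=1 | T(11,2)=1+2·511=1023 | T(11,3)=511+3·9330=28501 | T(11,4)=9330+4·34105=145750 | T(11,5)=34105+5·42525=246730
i=12: T(12,2)=1+2·1023=2047 | T(12,3)=1023+3·28501=86526 | T(12,4)=28501+4·145750=611501 | T(12,5)=145750+5·246730=1379400
Read S(12,2) = 2047, S(12,3) = 86526, S(12,4) = 611501, S(12,5) = 1379400.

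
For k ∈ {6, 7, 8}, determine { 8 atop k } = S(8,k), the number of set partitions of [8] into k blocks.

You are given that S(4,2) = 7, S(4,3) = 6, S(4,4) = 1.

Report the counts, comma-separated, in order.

r5: T_5,3=3×6+7=25; T_5,4=4×1+6=10; T_5,5=5×0+1=1
r6: T_6,4=4×10+25=65; T_6,5=5×1+10=15; T_6,6=6×0+1=1
r7: T_7,5=5×15+65=140; T_7,6=6×1+15=21; T_7,7=7×0+1=1
r8: T_8,6=6×21+140=266; T_8,7=7×1+21=28; T_8,8=8×0+1=1
Read S(8,6) = 266, S(8,7) = 28, S(8,8) = 1.

266, 28, 1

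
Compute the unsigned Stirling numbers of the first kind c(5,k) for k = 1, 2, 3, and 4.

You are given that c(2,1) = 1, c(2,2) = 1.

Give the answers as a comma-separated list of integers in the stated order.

24, 50, 35, 10

[3] T[3,1]:2*1+0=2 · T[3,2]:2*1+1=3 · T[3,3]:2*0+1=1
[4] T[4,1]:3*2+0=6 · T[4,2]:3*3+2=11 · T[4,3]:3*1+3=6 · T[4,4]:3*0+1=1
[5] T[5,1]:4*6+0=24 · T[5,2]:4*11+6=50 · T[5,3]:4*6+11=35 · T[5,4]:4*1+6=10
Read c(5,1) = 24, c(5,2) = 50, c(5,3) = 35, c(5,4) = 10.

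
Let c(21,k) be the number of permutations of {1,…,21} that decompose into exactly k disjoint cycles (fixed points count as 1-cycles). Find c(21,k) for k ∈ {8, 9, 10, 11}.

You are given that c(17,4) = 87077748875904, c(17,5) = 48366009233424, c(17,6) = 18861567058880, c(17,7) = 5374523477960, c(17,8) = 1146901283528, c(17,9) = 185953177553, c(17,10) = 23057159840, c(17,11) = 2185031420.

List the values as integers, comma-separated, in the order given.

i=18: T(18,5)=87077748875904+17·48366009233424=909299905844112 | T(18,6)=48366009233424+17·18861567058880=369012649234384 | T(18,7)=18861567058880+17·5374523477960=110228466184200 | T(18,8)=5374523477960+17·1146901283528=24871845297936 | T(18,9)=1146901283528+17·185953177553=4308105301929 | T(18,10)=185953177553+17·23057159840=577924894833 | T(18,11)=23057159840+17·2185031420=60202693980
i=19: T(19,6)=909299905844112+18·369012649234384=7551527592063024 | T(19,7)=369012649234384+18·110228466184200=2353125040549984 | T(19,8)=110228466184200+18·24871845297936=557921681547048 | T(19,9)=24871845297936+18·4308105301929=102417740732658 | T(19,10)=4308105301929+18·577924894833=14710753408923 | T(19,11)=577924894833+18·60202693980=1661573386473
i=20: T(20,7)=7551527592063024+19·2353125040549984=52260903362512720 | T(20,8)=2353125040549984+19·557921681547048=12953636989943896 | T(20,9)=557921681547048+19·102417740732658=2503858755467550 | T(20,10)=102417740732658+19·14710753408923=381922055502195 | T(20,11)=14710753408923+19·1661573386473=46280647751910
i=21: T(21,8)=52260903362512720+20·12953636989943896=311333643161390640 | T(21,9)=12953636989943896+20·2503858755467550=63030812099294896 | T(21,10)=2503858755467550+20·381922055502195=10142299865511450 | T(21,11)=381922055502195+20·46280647751910=1307535010540395
Read c(21,8) = 311333643161390640, c(21,9) = 63030812099294896, c(21,10) = 10142299865511450, c(21,11) = 1307535010540395.

311333643161390640, 63030812099294896, 10142299865511450, 1307535010540395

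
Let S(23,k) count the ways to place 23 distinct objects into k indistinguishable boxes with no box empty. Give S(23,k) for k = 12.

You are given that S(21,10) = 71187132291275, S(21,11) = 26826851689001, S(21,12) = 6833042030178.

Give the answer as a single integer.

1672162773483930

row 22: T[22][11]=11·26826851689001+71187132291275=366282500870286  T[22][12]=12·6833042030178+26826851689001=108823356051137
row 23: T[23][12]=12·108823356051137+366282500870286=1672162773483930
Read S(23,12) = 1672162773483930.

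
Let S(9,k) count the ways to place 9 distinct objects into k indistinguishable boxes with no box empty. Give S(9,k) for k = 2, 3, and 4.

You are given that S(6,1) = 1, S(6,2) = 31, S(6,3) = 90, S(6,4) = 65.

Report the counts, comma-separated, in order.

[7] T[7,1]:1*1+0=1 · T[7,2]:2*31+1=63 · T[7,3]:3*90+31=301 · T[7,4]:4*65+90=350
[8] T[8,1]:1*1+0=1 · T[8,2]:2*63+1=127 · T[8,3]:3*301+63=966 · T[8,4]:4*350+301=1701
[9] T[9,2]:2*127+1=255 · T[9,3]:3*966+127=3025 · T[9,4]:4*1701+966=7770
Read S(9,2) = 255, S(9,3) = 3025, S(9,4) = 7770.

255, 3025, 7770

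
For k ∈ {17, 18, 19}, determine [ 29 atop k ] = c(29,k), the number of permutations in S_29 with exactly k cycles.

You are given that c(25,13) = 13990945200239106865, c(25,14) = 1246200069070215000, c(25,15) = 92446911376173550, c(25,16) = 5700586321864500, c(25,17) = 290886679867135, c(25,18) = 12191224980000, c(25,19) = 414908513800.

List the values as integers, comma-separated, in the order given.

row 26: T[26][14]=25·1246200069070215000+13990945200239106865=45145946926994481865  T[26][15]=25·92446911376173550+1246200069070215000=3557372853474553750  T[26][16]=25·5700586321864500+92446911376173550=234961569422786050  T[26][17]=25·290886679867135+5700586321864500=12972753318542875  T[26][18]=25·12191224980000+290886679867135=595667304367135  T[26][19]=25·414908513800+12191224980000=22563937825000
row 27: T[27][15]=26·3557372853474553750+45145946926994481865=137637641117332879365  T[27][16]=26·234961569422786050+3557372853474553750=9666373658466991050  T[27][17]=26·12972753318542875+234961569422786050=572253155704900800  T[27][18]=26·595667304367135+12972753318542875=28460103232088385  T[27][19]=26·22563937825000+595667304367135=1182329687817135
row 28: T[28][16]=27·9666373658466991050+137637641117332879365=398629729895941637715  T[28][17]=27·572253155704900800+9666373658466991050=25117208862499312650  T[28][18]=27·28460103232088385+572253155704900800=1340675942971287195  T[28][19]=27·1182329687817135+28460103232088385=60383004803151030
row 29: T[29][17]=28·25117208862499312650+398629729895941637715=1101911578045922391915  T[29][18]=28·1340675942971287195+25117208862499312650=62656135265695354110  T[29][19]=28·60383004803151030+1340675942971287195=3031400077459516035
Read c(29,17) = 1101911578045922391915, c(29,18) = 62656135265695354110, c(29,19) = 3031400077459516035.

1101911578045922391915, 62656135265695354110, 3031400077459516035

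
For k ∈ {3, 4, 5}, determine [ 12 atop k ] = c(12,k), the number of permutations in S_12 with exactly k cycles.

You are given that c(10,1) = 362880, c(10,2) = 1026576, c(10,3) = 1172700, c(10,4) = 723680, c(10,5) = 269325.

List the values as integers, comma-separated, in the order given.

row 11: T[11][2]=10·1026576+362880=10628640  T[11][3]=10·1172700+1026576=12753576  T[11][4]=10·723680+1172700=8409500  T[11][5]=10·269325+723680=3416930
row 12: T[12][3]=11·12753576+10628640=150917976  T[12][4]=11·8409500+12753576=105258076  T[12][5]=11·3416930+8409500=45995730
Read c(12,3) = 150917976, c(12,4) = 105258076, c(12,5) = 45995730.

150917976, 105258076, 45995730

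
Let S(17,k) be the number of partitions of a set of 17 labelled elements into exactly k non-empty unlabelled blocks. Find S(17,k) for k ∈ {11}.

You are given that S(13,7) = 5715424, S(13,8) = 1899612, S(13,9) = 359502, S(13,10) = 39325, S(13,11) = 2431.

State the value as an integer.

i=14: T(14,8)=5715424+8·1899612=20912320 | T(14,9)=1899612+9·359502=5135130 | T(14,10)=359502+10·39325=752752 | T(14,11)=39325+11·2431=66066
i=15: T(15,9)=20912320+9·5135130=67128490 | T(15,10)=5135130+10·752752=12662650 | T(15,11)=752752+11·66066=1479478
i=16: T(16,10)=67128490+10·12662650=193754990 | T(16,11)=12662650+11·1479478=28936908
i=17: T(17,11)=193754990+11·28936908=512060978
Read S(17,11) = 512060978.

512060978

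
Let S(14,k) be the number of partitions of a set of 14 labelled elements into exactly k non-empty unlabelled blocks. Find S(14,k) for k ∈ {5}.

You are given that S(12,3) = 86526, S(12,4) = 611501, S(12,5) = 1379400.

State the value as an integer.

row 13: T[13][4]=4·611501+86526=2532530  T[13][5]=5·1379400+611501=7508501
row 14: T[14][5]=5·7508501+2532530=40075035
Read S(14,5) = 40075035.

40075035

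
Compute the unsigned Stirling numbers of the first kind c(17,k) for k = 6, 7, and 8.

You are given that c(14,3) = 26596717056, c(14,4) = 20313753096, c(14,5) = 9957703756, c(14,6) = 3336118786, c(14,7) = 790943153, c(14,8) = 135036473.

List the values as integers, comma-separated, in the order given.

i=15: T(15,4)=26596717056+14·20313753096=310989260400 | T(15,5)=20313753096+14·9957703756=159721605680 | T(15,6)=9957703756+14·3336118786=56663366760 | T(15,7)=3336118786+14·790943153=14409322928 | T(15,8)=790943153+14·135036473=2681453775
i=16: T(16,5)=310989260400+15·159721605680=2706813345600 | T(16,6)=159721605680+15·56663366760=1009672107080 | T(16,7)=56663366760+15·14409322928=272803210680 | T(16,8)=14409322928+15·2681453775=54631129553
i=17: T(17,6)=2706813345600+16·1009672107080=18861567058880 | T(17,7)=1009672107080+16·272803210680=5374523477960 | T(17,8)=272803210680+16·54631129553=1146901283528
Read c(17,6) = 18861567058880, c(17,7) = 5374523477960, c(17,8) = 1146901283528.

18861567058880, 5374523477960, 1146901283528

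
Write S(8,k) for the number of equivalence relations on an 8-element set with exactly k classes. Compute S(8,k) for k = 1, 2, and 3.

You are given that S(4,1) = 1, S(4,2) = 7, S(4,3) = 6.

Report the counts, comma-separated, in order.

row 5: T[5][1]=1·1+0=1  T[5][2]=2·7+1=15  T[5][3]=3·6+7=25
row 6: T[6][1]=1·1+0=1  T[6][2]=2·15+1=31  T[6][3]=3·25+15=90
row 7: T[7][1]=1·1+0=1  T[7][2]=2·31+1=63  T[7][3]=3·90+31=301
row 8: T[8][1]=1·1+0=1  T[8][2]=2·63+1=127  T[8][3]=3·301+63=966
Read S(8,1) = 1, S(8,2) = 127, S(8,3) = 966.

1, 127, 966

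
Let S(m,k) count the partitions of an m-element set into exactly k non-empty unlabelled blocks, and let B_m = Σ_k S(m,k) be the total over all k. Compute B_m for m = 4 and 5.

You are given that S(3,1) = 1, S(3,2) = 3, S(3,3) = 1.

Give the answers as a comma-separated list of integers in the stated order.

15, 52

@4  (4,1):1·1+0→1, (4,2):3·2+1→7, (4,3):1·3+3→6, (4,4):0·4+1→1
@5  (5,1):1·1+0→1, (5,2):7·2+1→15, (5,3):6·3+7→25, (5,4):1·4+6→10, (5,5):0·5+1→1
B_4 = ΣS(4,k) = 1+7+6+1 = 15
B_5 = ΣS(5,k) = 1+15+25+10+1 = 52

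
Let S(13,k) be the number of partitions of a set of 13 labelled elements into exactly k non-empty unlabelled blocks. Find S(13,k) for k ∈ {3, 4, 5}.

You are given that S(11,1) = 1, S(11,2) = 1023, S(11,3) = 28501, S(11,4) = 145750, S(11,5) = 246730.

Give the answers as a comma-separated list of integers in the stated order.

r12: T_12,2=2×1023+1=2047; T_12,3=3×28501+1023=86526; T_12,4=4×145750+28501=611501; T_12,5=5×246730+145750=1379400
r13: T_13,3=3×86526+2047=261625; T_13,4=4×611501+86526=2532530; T_13,5=5×1379400+611501=7508501
Read S(13,3) = 261625, S(13,4) = 2532530, S(13,5) = 7508501.

261625, 2532530, 7508501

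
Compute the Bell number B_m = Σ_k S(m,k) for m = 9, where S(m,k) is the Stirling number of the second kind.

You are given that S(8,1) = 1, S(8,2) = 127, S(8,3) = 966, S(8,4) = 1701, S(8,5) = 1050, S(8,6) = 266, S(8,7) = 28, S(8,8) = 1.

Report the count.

21147

r9: T_9,1=1×1+0=1; T_9,2=2×127+1=255; T_9,3=3×966+127=3025; T_9,4=4×1701+966=7770; T_9,5=5×1050+1701=6951; T_9,6=6×266+1050=2646; T_9,7=7×28+266=462; T_9,8=8×1+28=36; T_9,9=9×0+1=1
B_9 = ΣS(9,k) = 1+255+3025+7770+6951+2646+462+36+1 = 21147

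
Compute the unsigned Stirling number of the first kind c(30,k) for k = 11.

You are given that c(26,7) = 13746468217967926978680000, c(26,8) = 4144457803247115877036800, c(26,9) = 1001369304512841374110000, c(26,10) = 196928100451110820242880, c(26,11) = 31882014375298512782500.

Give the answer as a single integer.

i=27: T(27,8)=13746468217967926978680000+26·4144457803247115877036800=121502371102392939781636800 | T(27,9)=4144457803247115877036800+26·1001369304512841374110000=30180059720580991603896800 | T(27,10)=1001369304512841374110000+26·196928100451110820242880=6121499916241722700424880 | T(27,11)=196928100451110820242880+26·31882014375298512782500=1025860474208872152587880
i=28: T(28,9)=121502371102392939781636800+27·30180059720580991603896800=936363983558079713086850400 | T(28,10)=30180059720580991603896800+27·6121499916241722700424880=195460557459107504515368560 | T(28,11)=6121499916241722700424880+27·1025860474208872152587880=33819732719881270820297640
i=29: T(29,10)=936363983558079713086850400+28·195460557459107504515368560=6409259592413089839517170080 | T(29,11)=195460557459107504515368560+28·33819732719881270820297640=1142413073615783087483702480
i=30: T(30,11)=6409259592413089839517170080+29·1142413073615783087483702480=39539238727270799376544542000
Read c(30,11) = 39539238727270799376544542000.

39539238727270799376544542000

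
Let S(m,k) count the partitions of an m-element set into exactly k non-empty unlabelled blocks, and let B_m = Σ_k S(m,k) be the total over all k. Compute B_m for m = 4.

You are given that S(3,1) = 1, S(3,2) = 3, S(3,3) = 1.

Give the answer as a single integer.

r4: T_4,1=1×1+0=1; T_4,2=2×3+1=7; T_4,3=3×1+3=6; T_4,4=4×0+1=1
B_4 = ΣS(4,k) = 1+7+6+1 = 15

15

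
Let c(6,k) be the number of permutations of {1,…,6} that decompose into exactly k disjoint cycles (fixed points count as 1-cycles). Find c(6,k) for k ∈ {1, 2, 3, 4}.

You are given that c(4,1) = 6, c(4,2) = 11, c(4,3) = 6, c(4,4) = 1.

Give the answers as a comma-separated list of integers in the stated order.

120, 274, 225, 85

@5  (5,1):6·4+0→24, (5,2):11·4+6→50, (5,3):6·4+11→35, (5,4):1·4+6→10
@6  (6,1):24·5+0→120, (6,2):50·5+24→274, (6,3):35·5+50→225, (6,4):10·5+35→85
Read c(6,1) = 120, c(6,2) = 274, c(6,3) = 225, c(6,4) = 85.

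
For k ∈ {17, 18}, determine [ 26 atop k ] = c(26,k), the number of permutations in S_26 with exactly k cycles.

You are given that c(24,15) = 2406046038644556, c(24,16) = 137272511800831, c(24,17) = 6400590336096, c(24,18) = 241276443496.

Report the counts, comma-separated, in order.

[25] T[25,16]:24*137272511800831+2406046038644556=5700586321864500 · T[25,17]:24*6400590336096+137272511800831=290886679867135 · T[25,18]:24*241276443496+6400590336096=12191224980000
[26] T[26,17]:25*290886679867135+5700586321864500=12972753318542875 · T[26,18]:25*12191224980000+290886679867135=595667304367135
Read c(26,17) = 12972753318542875, c(26,18) = 595667304367135.

12972753318542875, 595667304367135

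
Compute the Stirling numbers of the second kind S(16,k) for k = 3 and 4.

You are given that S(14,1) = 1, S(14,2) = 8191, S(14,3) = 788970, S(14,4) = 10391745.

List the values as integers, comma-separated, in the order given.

row 15: T[15][2]=2·8191+1=16383  T[15][3]=3·788970+8191=2375101  T[15][4]=4·10391745+788970=42355950
row 16: T[16][3]=3·2375101+16383=7141686  T[16][4]=4·42355950+2375101=171798901
Read S(16,3) = 7141686, S(16,4) = 171798901.

7141686, 171798901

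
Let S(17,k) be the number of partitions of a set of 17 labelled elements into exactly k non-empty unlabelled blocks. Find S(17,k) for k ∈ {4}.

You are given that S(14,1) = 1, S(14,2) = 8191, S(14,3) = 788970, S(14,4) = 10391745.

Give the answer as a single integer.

[15] T[15,2]:2*8191+1=16383 · T[15,3]:3*788970+8191=2375101 · T[15,4]:4*10391745+788970=42355950
[16] T[16,3]:3*2375101+16383=7141686 · T[16,4]:4*42355950+2375101=171798901
[17] T[17,4]:4*171798901+7141686=694337290
Read S(17,4) = 694337290.

694337290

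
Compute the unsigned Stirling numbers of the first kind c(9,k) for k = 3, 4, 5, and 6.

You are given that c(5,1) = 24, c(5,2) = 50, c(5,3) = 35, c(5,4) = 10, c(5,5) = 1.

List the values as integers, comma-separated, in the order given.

i=6: T(6,1)=0+5·24=120 | T(6,2)=24+5·50=274 | T(6,3)=50+5·35=225 | T(6,4)=35+5·10=85 | T(6,5)=10+5·1=15 | T(6,6)=1+5·0=1
i=7: T(7,1)=0+6·120=720 | T(7,2)=120+6·274=1764 | T(7,3)=274+6·225=1624 | T(7,4)=225+6·85=735 | T(7,5)=85+6·15=175 | T(7,6)=15+6·1=21
i=8: T(8,2)=720+7·1764=13068 | T(8,3)=1764+7·1624=13132 | T(8,4)=1624+7·735=6769 | T(8,5)=735+7·175=1960 | T(8,6)=175+7·21=322
i=9: T(9,3)=13068+8·13132=118124 | T(9,4)=13132+8·6769=67284 | T(9,5)=6769+8·1960=22449 | T(9,6)=1960+8·322=4536
Read c(9,3) = 118124, c(9,4) = 67284, c(9,5) = 22449, c(9,6) = 4536.

118124, 67284, 22449, 4536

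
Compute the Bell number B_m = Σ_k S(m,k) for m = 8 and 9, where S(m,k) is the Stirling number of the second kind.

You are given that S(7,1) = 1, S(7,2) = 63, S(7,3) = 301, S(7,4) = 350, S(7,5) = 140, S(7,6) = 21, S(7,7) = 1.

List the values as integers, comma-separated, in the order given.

[8] T[8,1]:1*1+0=1 · T[8,2]:2*63+1=127 · T[8,3]:3*301+63=966 · T[8,4]:4*350+301=1701 · T[8,5]:5*140+350=1050 · T[8,6]:6*21+140=266 · T[8,7]:7*1+21=28 · T[8,8]:8*0+1=1
[9] T[9,1]:1*1+0=1 · T[9,2]:2*127+1=255 · T[9,3]:3*966+127=3025 · T[9,4]:4*1701+966=7770 · T[9,5]:5*1050+1701=6951 · T[9,6]:6*266+1050=2646 · T[9,7]:7*28+266=462 · T[9,8]:8*1+28=36 · T[9,9]:9*0+1=1
B_8 = ΣS(8,k) = 1+127+966+1701+1050+266+28+1 = 4140
B_9 = ΣS(9,k) = 1+255+3025+7770+6951+2646+462+36+1 = 21147

4140, 21147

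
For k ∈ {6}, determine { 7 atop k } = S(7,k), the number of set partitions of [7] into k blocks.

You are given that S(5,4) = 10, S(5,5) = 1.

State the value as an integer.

21

r6: T_6,5=5×1+10=15; T_6,6=6×0+1=1
r7: T_7,6=6×1+15=21
Read S(7,6) = 21.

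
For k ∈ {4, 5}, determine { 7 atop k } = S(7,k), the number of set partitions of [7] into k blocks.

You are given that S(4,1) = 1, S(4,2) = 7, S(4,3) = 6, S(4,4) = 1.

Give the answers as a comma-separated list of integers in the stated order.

@5  (5,2):7·2+1→15, (5,3):6·3+7→25, (5,4):1·4+6→10, (5,5):0·5+1→1
@6  (6,3):25·3+15→90, (6,4):10·4+25→65, (6,5):1·5+10→15
@7  (7,4):65·4+90→350, (7,5):15·5+65→140
Read S(7,4) = 350, S(7,5) = 140.

350, 140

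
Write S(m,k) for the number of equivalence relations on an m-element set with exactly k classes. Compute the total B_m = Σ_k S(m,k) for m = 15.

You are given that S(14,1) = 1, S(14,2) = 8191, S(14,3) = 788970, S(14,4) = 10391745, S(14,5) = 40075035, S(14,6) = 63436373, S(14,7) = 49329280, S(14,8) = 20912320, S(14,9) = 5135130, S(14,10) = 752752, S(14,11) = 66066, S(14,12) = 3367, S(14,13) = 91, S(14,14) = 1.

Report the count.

[15] T[15,1]:1*1+0=1 · T[15,2]:2*8191+1=16383 · T[15,3]:3*788970+8191=2375101 · T[15,4]:4*10391745+788970=42355950 · T[15,5]:5*40075035+10391745=210766920 · T[15,6]:6*63436373+40075035=420693273 · T[15,7]:7*49329280+63436373=408741333 · T[15,8]:8*20912320+49329280=216627840 · T[15,9]:9*5135130+20912320=67128490 · T[15,10]:10*752752+5135130=12662650 · T[15,11]:11*66066+752752=1479478 · T[15,12]:12*3367+66066=106470 · T[15,13]:13*91+3367=4550 · T[15,14]:14*1+91=105 · T[15,15]:15*0+1=1
B_15 = ΣS(15,k) = 1+16383+2375101+42355950+210766920+420693273+408741333+216627840+67128490+12662650+1479478+106470+4550+105+1 = 1382958545

1382958545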